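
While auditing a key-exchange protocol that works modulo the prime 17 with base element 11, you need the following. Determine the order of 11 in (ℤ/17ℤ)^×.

16

ord(11) | φ(17) = 17 − 1 = 16 = 2^4.
Divisors of 16: 1, 2, 4, 8, 16.
Evaluate successive powers at the divisors of 16:
11^1 ≡ 11 (mod 17)
11^2 ≡ 2 (mod 17)
11^4 ≡ 4 (mod 17)
11^8 ≡ 16 (mod 17)
11^16 ≡ 1 (mod 17) ✓
The smallest such exponent is 16, so the order of 11 is 16.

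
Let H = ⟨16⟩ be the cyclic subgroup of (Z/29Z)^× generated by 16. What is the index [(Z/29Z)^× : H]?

By Lagrange's theorem, ord_29(16) divides φ(29) = 29 − 1 = 28 = 2^2 · 7.
Divisors of 28: 1, 2, 4, 7, 14, 28.
Compute 16^d (mod 29) for the divisors d until we hit 1:
16^1 ≡ 16 (mod 29)
16^2 ≡ 24 (mod 29)
16^4 ≡ 25 (mod 29)
16^7 ≡ 1 (mod 29) ✓
The order of 16 is 7, so the subgroup it generates has 7 elements.
[(Z/29Z)^× : ⟨16⟩] = 28/7 = 4.

4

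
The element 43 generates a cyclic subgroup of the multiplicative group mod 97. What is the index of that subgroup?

4

By Lagrange's theorem, ord_97(43) divides φ(97) = 97 − 1 = 96 = 2^5 · 3.
Divisors of 96: 1, 2, 3, 4, 6, 8, 12, 16, 24, 32, 48, 96.
Compute 43^d (mod 97) for the divisors d until we hit 1:
43^1 ≡ 43
43^2 ≡ 6
43^3 ≡ 64
43^4 ≡ 36
43^6 ≡ 22
43^8 ≡ 35
43^12 ≡ 96
43^16 ≡ 61
43^24 ≡ 1
Thus |⟨43⟩| = ord(43) = 24.
[(Z/97Z)^× : ⟨43⟩] = 96/24 = 4.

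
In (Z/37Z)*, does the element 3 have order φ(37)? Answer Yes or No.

φ(37) = 37 − 1 = 36 = 2^2 · 3^2.
An element g generates (Z/37Z)^× iff g^(36/q) ≢ 1 (mod 37) for each prime q ∈ {2, 3}.
3^18 ≡ 1 (mod 37)  [q = 2: ≡ 1 ✗]
3^12 ≡ 10 (mod 37)  [q = 3: ≢ 1 ✓]
The check at q = 2 fails, so 3 generates a proper subgroup.

No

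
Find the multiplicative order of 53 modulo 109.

The order of 53 must divide φ(109) = 109 − 1 = 108 = 2^2 · 3^3.
Divisors of 108: 1, 2, 3, 4, 6, 9, 12, 18, 27, 36, 54, 108.
Evaluate successive powers at the divisors of 108:
53^1 ≡ 53 (mod 109)
53^2 ≡ 84 (mod 109)
53^3 ≡ 92 (mod 109)
53^4 ≡ 80 (mod 109)
53^6 ≡ 71 (mod 109)
53^9 ≡ 101 (mod 109)
53^12 ≡ 27 (mod 109)
53^18 ≡ 64 (mod 109)
53^27 ≡ 33 (mod 109)
53^36 ≡ 63 (mod 109)
53^54 ≡ 108 (mod 109)
53^108 ≡ 1 (mod 109) ✓
The smallest such exponent is 108, so the order of 53 is 108.

108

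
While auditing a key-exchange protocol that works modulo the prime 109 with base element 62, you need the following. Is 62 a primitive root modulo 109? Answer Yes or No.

Yes

φ(109) = 109 − 1 = 108 = 2^2 · 3^3.
62 is a primitive root mod 109 iff 62^(φ(109)/q) ≢ 1 for every prime q | φ(109), i.e. q ∈ {2, 3}.
62^54 ≡ 108 (mod 109)  [q = 2: ≢ 1 ✓]
62^36 ≡ 45 (mod 109)  [q = 3: ≢ 1 ✓]
All checks pass, so 62 has order 108 and is a primitive root modulo 109.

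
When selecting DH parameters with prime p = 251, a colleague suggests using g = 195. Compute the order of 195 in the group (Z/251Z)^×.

ord(195) | φ(251) = 251 − 1 = 250 = 2 · 5^3.
Divisors of 250: 1, 2, 5, 10, 25, 50, 125, 250.
Compute 195^d (mod 251) for the divisors d until we hit 1:
195^1 ≡ 195 (mod 251)
195^2 ≡ 124 (mod 251)
195^5 ≡ 125 (mod 251)
195^10 ≡ 63 (mod 251)
195^25 ≡ 149 (mod 251)
195^50 ≡ 113 (mod 251)
195^125 ≡ 1 (mod 251) ✓
So ord_251(195) = 125.

125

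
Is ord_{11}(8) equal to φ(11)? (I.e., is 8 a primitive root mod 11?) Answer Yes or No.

Yes

φ(11) = 11 − 1 = 10 = 2 · 5.
8 is a primitive root mod 11 iff 8^(φ(11)/q) ≢ 1 for every prime q | φ(11), i.e. q ∈ {2, 5}.
8^5 ≡ 10 (mod 11)  [q = 2: ≢ 1 ✓]
8^2 ≡ 9 (mod 11)  [q = 5: ≢ 1 ✓]
None equal 1, so ord_11(8) = 10: 8 is a primitive root.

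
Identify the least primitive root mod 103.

φ(103) = 103 − 1 = 102 = 2 · 3 · 17.
g is a primitive root iff g^(102/q) ≢ 1 (mod 103) for each prime q ∈ {2, 3, 17}.
g = 2: 2^51 ≡ 1 — hits 1, so not a primitive root.
g = 3: 3^51 ≡ 102; 3^34 ≡ 1 — hits 1, so not a primitive root.
g = 4: 4^51 ≡ 1 — hits 1, so not a primitive root.
g = 5: 5^51 ≡ 102; 5^34 ≡ 56; 5^6 ≡ 72 — none is 1, so 5 is a primitive root.
Hence the least primitive root of 103 is 5.

5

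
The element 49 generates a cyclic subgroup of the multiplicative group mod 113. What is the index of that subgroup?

The order of 49 must divide φ(113) = 113 − 1 = 112 = 2^4 · 7.
Divisors of 112: 1, 2, 4, 7, 8, 14, 16, 28, 56, 112.
Compute 49^d (mod 113) for the divisors d until we hit 1:
49^1 ≡ 49
49^2 ≡ 28
49^4 ≡ 106
49^7 ≡ 1
The order of 49 is 7, so the subgroup it generates has 7 elements.
Index = |(Z/113Z)^×| / |⟨49⟩| = 112 / 7 = 16.

16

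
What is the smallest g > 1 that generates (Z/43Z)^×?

φ(43) = 43 − 1 = 42 = 2 · 3 · 7.
g is a primitive root iff g^(42/q) ≢ 1 (mod 43) for each prime q ∈ {2, 3, 7}.
g = 2: 2^21 ≡ 42; 2^14 ≡ 1 — hits 1, so not a primitive root.
g = 3: 3^21 ≡ 42; 3^14 ≡ 36; 3^6 ≡ 41 — none is 1, so 3 is a primitive root.
Hence the least primitive root of 43 is 3.

3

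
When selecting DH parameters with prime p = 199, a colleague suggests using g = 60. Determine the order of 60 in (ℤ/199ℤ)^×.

ord(60) | φ(199) = 199 − 1 = 198 = 2 · 3^2 · 11.
Divisors of 198: 1, 2, 3, 6, 9, 11, 18, 22, 33, 66, 99, 198.
Evaluate successive powers at the divisors of 198:
60^1 ≡ 60 (mod 199)
60^2 ≡ 18 (mod 199)
60^3 ≡ 85 (mod 199)
60^6 ≡ 61 (mod 199)
60^9 ≡ 11 (mod 199)
60^11 ≡ 198 (mod 199)
60^18 ≡ 121 (mod 199)
60^22 ≡ 1 (mod 199) ✓
Hence ord(60) = 22.

22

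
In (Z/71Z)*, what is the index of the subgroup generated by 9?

The order of 9 must divide φ(71) = 71 − 1 = 70 = 2 · 5 · 7.
Divisors of 70: 1, 2, 5, 7, 10, 14, 35, 70.
Evaluate successive powers at the divisors of 70:
9^1 ≡ 9 (mod 71)
9^2 ≡ 10 (mod 71)
9^5 ≡ 48 (mod 71)
9^7 ≡ 54 (mod 71)
9^10 ≡ 32 (mod 71)
9^14 ≡ 5 (mod 71)
9^35 ≡ 1 (mod 71) ✓
The order of 9 is 35, so the subgroup it generates has 35 elements.
The index is φ(71) / ord(9) = 70 / 35 = 2.

2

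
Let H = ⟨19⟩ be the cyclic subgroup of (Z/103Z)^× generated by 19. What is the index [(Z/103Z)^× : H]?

By Lagrange's theorem, ord_103(19) divides φ(103) = 103 − 1 = 102 = 2 · 3 · 17.
Divisors of 102: 1, 2, 3, 6, 17, 34, 51, 102.
Test each divisor d:
19^1 ≡ 19
19^2 ≡ 52
19^3 ≡ 61
19^6 ≡ 13
19^17 ≡ 56
19^34 ≡ 46
19^51 ≡ 1
The order of 19 is 51, so the subgroup it generates has 51 elements.
The index is φ(103) / ord(19) = 102 / 51 = 2.

2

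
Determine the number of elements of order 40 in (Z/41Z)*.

16

φ(41) = 41 − 1 = 40 = 2^3 · 5.
In a cyclic group of order 40, there are φ(d) elements of order d for each divisor d of 40, and zero for non-divisors.
40 = 2^3 · 5 divides 40, and φ(40) = 16.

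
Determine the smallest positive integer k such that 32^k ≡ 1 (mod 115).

44

ord(32) | φ(115) = φ(5·23) = (5−1)·(23−1) = 4·22 = 88 = 2^3 · 11.
Divisors of 88: 1, 2, 4, 8, 11, 22, 44, 88.
Evaluate successive powers at the divisors of 88:
32^1 ≡ 32 (mod 115)
32^2 ≡ 104 (mod 115)
32^4 ≡ 6 (mod 115)
32^8 ≡ 36 (mod 115)
32^11 ≡ 93 (mod 115)
32^22 ≡ 24 (mod 115)
32^44 ≡ 1 (mod 115) ✓
Hence ord(32) = 44.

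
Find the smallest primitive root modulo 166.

φ(166) = φ(2)·φ(83) = 1·82 = 82 = 2 · 41.
g is a primitive root iff g^(82/q) ≢ 1 (mod 166) for each prime q ∈ {2, 41}.
g = 2: gcd(2, 166) = 2 > 1, not a unit — skip.
g = 3: 3^41 ≡ 1 — hits 1, so not a primitive root.
g = 4: gcd(4, 166) = 2 > 1, not a unit — skip.
g = 5: 5^41 ≡ 165; 5^2 ≡ 25 — none is 1, so 5 is a primitive root.
The smallest primitive root modulo 166 is 5.

5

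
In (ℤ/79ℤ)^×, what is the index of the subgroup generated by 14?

3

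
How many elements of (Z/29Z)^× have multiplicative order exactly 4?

φ(29) = 29 − 1 = 28 = 2^2 · 7.
In a cyclic group of order 28, there are φ(d) elements of order d for each divisor d of 28, and zero for non-divisors.
4 = 2^2 divides 28, and φ(4) = 2.

2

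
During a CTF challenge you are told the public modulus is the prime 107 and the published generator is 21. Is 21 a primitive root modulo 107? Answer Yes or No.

φ(107) = 107 − 1 = 106 = 2 · 53.
An element g generates (Z/107Z)^× iff g^(106/q) ≢ 1 (mod 107) for each prime q ∈ {2, 53}.
21^53 ≡ 106 (mod 107)  [q = 2: ≢ 1 ✓]
21^2 ≡ 13 (mod 107)  [q = 53: ≢ 1 ✓]
Every test exponent gives a nontrivial residue, hence 21 generates the full group.

Yes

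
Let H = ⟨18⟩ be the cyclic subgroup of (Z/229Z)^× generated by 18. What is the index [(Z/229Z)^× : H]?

19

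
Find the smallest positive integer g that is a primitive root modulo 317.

2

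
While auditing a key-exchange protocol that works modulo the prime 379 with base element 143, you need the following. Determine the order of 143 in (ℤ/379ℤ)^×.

By Lagrange's theorem, ord_379(143) divides φ(379) = 379 − 1 = 378 = 2 · 3^3 · 7.
Divisors of 378: 1, 2, 3, 6, 7, 9, 14, 18, 21, 27, 42, 54, 63, 126, 189, 378.
Test each divisor d:
143^1 ≡ 143
143^2 ≡ 362
143^3 ≡ 222
143^6 ≡ 14
143^7 ≡ 107
143^9 ≡ 76
143^14 ≡ 79
143^18 ≡ 91
143^21 ≡ 115
143^27 ≡ 94
143^42 ≡ 339
143^54 ≡ 119
143^63 ≡ 327
143^126 ≡ 51
143^189 ≡ 1
The smallest such exponent is 189, so the order of 143 is 189.

189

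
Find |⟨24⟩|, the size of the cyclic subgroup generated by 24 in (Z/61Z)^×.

20

By Lagrange's theorem, ord_61(24) divides φ(61) = 61 − 1 = 60 = 2^2 · 3 · 5.
Divisors of 60: 1, 2, 3, 4, 5, 6, 10, 12, 15, 20, 30, 60.
Check 24^d mod 61 for each divisor in increasing order:
24^1 ≡ 24 (mod 61)
24^2 ≡ 27 (mod 61)
24^3 ≡ 38 (mod 61)
24^4 ≡ 58 (mod 61)
24^5 ≡ 50 (mod 61)
24^6 ≡ 41 (mod 61)
24^10 ≡ 60 (mod 61)
24^12 ≡ 34 (mod 61)
24^15 ≡ 11 (mod 61)
24^20 ≡ 1 (mod 61) ✓
So ord_61(24) = 20.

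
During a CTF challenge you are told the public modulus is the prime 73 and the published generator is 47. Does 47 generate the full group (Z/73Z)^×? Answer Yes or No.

Yes

φ(73) = 73 − 1 = 72 = 2^3 · 3^2.
An element g generates (Z/73Z)^× iff g^(72/q) ≢ 1 (mod 73) for each prime q ∈ {2, 3}.
47^36 ≡ 72 (mod 73)  [q = 2: ≢ 1 ✓]
47^24 ≡ 8 (mod 73)  [q = 3: ≢ 1 ✓]
None equal 1, so ord_73(47) = 72: 47 is a primitive root.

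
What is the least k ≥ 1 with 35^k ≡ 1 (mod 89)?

88

Since 35 ∈ (Z/89Z)^×, its order divides φ(89) = 89 − 1 = 88 = 2^3 · 11.
Divisors of 88: 1, 2, 4, 8, 11, 22, 44, 88.
Test each divisor d:
35^1 ≡ 35 (mod 89)
35^2 ≡ 68 (mod 89)
35^4 ≡ 85 (mod 89)
35^8 ≡ 16 (mod 89)
35^11 ≡ 77 (mod 89)
35^22 ≡ 55 (mod 89)
35^44 ≡ 88 (mod 89)
35^88 ≡ 1 (mod 89) ✓
So ord_89(35) = 88.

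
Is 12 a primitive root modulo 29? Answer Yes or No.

No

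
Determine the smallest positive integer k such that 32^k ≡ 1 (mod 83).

ord(32) | φ(83) = 83 − 1 = 82 = 2 · 41.
Divisors of 82: 1, 2, 41, 82.
Compute 32^d (mod 83) for the divisors d until we hit 1:
32^1 ≡ 32 (mod 83)
32^2 ≡ 28 (mod 83)
32^41 ≡ 82 (mod 83)
32^82 ≡ 1 (mod 83) ✓
Hence ord(32) = 82.

82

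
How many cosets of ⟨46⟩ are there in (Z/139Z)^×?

2

ord(46) | φ(139) = 139 − 1 = 138 = 2 · 3 · 23.
Divisors of 138: 1, 2, 3, 6, 23, 46, 69, 138.
Test each divisor d:
46^1 ≡ 46
46^2 ≡ 31
46^3 ≡ 36
46^6 ≡ 45
46^23 ≡ 42
46^46 ≡ 96
46^69 ≡ 1
Thus |⟨46⟩| = ord(46) = 69.
[(Z/139Z)^× : ⟨46⟩] = 138/69 = 2.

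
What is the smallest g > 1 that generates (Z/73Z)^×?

5

φ(73) = 73 − 1 = 72 = 2^3 · 3^2.
Test candidates g = 2, 3, … against the prime factors q ∈ {2, 3} of φ(73): g is a generator iff g^(72/q) ≢ 1 for every such q.
g = 2: 2^36 ≡ 1 — hits 1, so not a primitive root.
g = 3: 3^36 ≡ 1 — hits 1, so not a primitive root.
g = 4: 4^36 ≡ 1 — hits 1, so not a primitive root.
g = 5: 5^36 ≡ 72; 5^24 ≡ 8 — none is 1, so 5 is a primitive root.
The smallest primitive root modulo 73 is 5.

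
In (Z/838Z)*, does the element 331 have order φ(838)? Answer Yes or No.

Yes

φ(838) = φ(2)·φ(419) = 1·418 = 418 = 2 · 11 · 19.
It suffices to check that the order of 331 is not a proper divisor of 418: compute 331^(418/q) for q ∈ {2, 11, 19}.
331^209 ≡ 837 (mod 838)  [q = 2: ≢ 1 ✓]
331^38 ≡ 767 (mod 838)  [q = 11: ≢ 1 ✓]
331^22 ≡ 139 (mod 838)  [q = 19: ≢ 1 ✓]
All checks pass, so 331 has order 418 and is a primitive root modulo 838.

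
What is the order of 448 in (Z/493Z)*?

112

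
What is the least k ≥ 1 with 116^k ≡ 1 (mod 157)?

By Lagrange's theorem, ord_157(116) divides φ(157) = 157 − 1 = 156 = 2^2 · 3 · 13.
Divisors of 156: 1, 2, 3, 4, 6, 12, 13, 26, 39, 52, 78, 156.
Check 116^d mod 157 for each divisor in increasing order:
116^1 ≡ 116 (mod 157)
116^2 ≡ 111 (mod 157)
116^3 ≡ 2 (mod 157)
116^4 ≡ 75 (mod 157)
116^6 ≡ 4 (mod 157)
116^12 ≡ 16 (mod 157)
116^13 ≡ 129 (mod 157)
116^26 ≡ 156 (mod 157)
116^39 ≡ 28 (mod 157)
116^52 ≡ 1 (mod 157) ✓
Therefore the multiplicative order of 116 modulo 157 is 52.

52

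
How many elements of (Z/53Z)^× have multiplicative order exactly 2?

1

φ(53) = 53 − 1 = 52 = 2^2 · 13.
(Z/53Z)^× is cyclic (|G| = 52); a cyclic group of order m has exactly φ(d) elements of each order d | m, and none otherwise.
2 | 52, and φ(2) = 2 − 1 = 1.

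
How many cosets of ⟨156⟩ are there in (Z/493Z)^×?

4

ord(156) | φ(493) = φ(17·29) = (17−1)·(29−1) = 16·28 = 448 = 2^6 · 7.
Divisors of 448: 1, 2, 4, 7, 8, 14, 16, 28, 32, 56, 64, 112, 224, 448.
Evaluate successive powers at the divisors of 448:
156^1 ≡ 156
156^2 ≡ 179
156^4 ≡ 489
156^7 ≡ 215
156^8 ≡ 16
156^14 ≡ 376
156^16 ≡ 256
156^28 ≡ 378
156^32 ≡ 460
156^56 ≡ 407
156^64 ≡ 103
156^112 ≡ 1
Thus |⟨156⟩| = ord(156) = 112.
The index is φ(493) / ord(156) = 448 / 112 = 4.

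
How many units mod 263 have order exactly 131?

130

φ(263) = 263 − 1 = 262 = 2 · 131.
In a cyclic group of order 262, there are φ(d) elements of order d for each divisor d of 262, and zero for non-divisors.
131 | 262, and φ(131) = 131 − 1 = 130.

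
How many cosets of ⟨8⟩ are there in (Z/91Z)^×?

18

By Lagrange's theorem, ord_91(8) divides φ(91) = φ(7·13) = (7−1)·(13−1) = 6·12 = 72 = 2^3 · 3^2.
Divisors of 72: 1, 2, 3, 4, 6, 8, 9, 12, 18, 24, 36, 72.
Compute 8^d (mod 91) for the divisors d until we hit 1:
8^1 ≡ 8 (mod 91)
8^2 ≡ 64 (mod 91)
8^3 ≡ 57 (mod 91)
8^4 ≡ 1 (mod 91) ✓
The order of 8 is 4, so the subgroup it generates has 4 elements.
[(Z/91Z)^× : ⟨8⟩] = 72/4 = 18.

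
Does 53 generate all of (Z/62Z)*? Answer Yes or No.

φ(62) = φ(2)·φ(31) = 1·30 = 30 = 2 · 3 · 5.
Test 53^(30/q) mod 62 for each prime factor q of 30:
53^15 ≡ 61 (mod 62)  [q = 2: ≢ 1 ✓]
53^10 ≡ 5 (mod 62)  [q = 3: ≢ 1 ✓]
53^6 ≡ 39 (mod 62)  [q = 5: ≢ 1 ✓]
All checks pass, so 53 has order 30 and is a primitive root modulo 62.

Yes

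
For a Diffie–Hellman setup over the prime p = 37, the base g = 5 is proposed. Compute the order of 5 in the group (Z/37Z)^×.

36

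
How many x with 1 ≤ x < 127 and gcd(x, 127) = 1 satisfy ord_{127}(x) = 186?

φ(127) = 127 − 1 = 126 = 2 · 3^2 · 7.
In a cyclic group of order 126, there are φ(d) elements of order d for each divisor d of 126, and zero for non-divisors.
186 does not divide 126, so no element of (Z/127Z)^× has order 186.

0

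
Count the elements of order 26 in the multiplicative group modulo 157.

12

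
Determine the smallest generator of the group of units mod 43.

3

φ(43) = 43 − 1 = 42 = 2 · 3 · 7.
Test candidates g = 2, 3, … against the prime factors q ∈ {2, 3, 7} of φ(43): g is a generator iff g^(42/q) ≢ 1 for every such q.
g = 2: 2^21 ≡ 42; 2^14 ≡ 1 — hits 1, so not a primitive root.
g = 3: 3^21 ≡ 42; 3^14 ≡ 36; 3^6 ≡ 41 — none is 1, so 3 is a primitive root.
Hence the least primitive root of 43 is 3.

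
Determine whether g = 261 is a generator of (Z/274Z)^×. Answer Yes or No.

φ(274) = φ(2)·φ(137) = 1·136 = 136 = 2^3 · 17.
An element g generates (Z/274Z)^× iff g^(136/q) ≢ 1 (mod 274) for each prime q ∈ {2, 17}.
261^68 ≡ 273 (mod 274)  [q = 2: ≢ 1 ✓]
261^8 ≡ 115 (mod 274)  [q = 17: ≢ 1 ✓]
All checks pass, so 261 has order 136 and is a primitive root modulo 274.

Yes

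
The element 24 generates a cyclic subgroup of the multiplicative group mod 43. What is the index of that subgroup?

ord(24) | φ(43) = 43 − 1 = 42 = 2 · 3 · 7.
Divisors of 42: 1, 2, 3, 6, 7, 14, 21, 42.
Test each divisor d:
24^1 ≡ 24 (mod 43)
24^2 ≡ 17 (mod 43)
24^3 ≡ 21 (mod 43)
24^6 ≡ 11 (mod 43)
24^7 ≡ 6 (mod 43)
24^14 ≡ 36 (mod 43)
24^21 ≡ 1 (mod 43) ✓
So ord_43(24) = 21, hence |⟨24⟩| = 21.
Index = |(Z/43Z)^×| / |⟨24⟩| = 42 / 21 = 2.

2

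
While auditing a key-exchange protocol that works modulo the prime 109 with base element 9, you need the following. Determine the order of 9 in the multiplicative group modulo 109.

The order of 9 must divide φ(109) = 109 − 1 = 108 = 2^2 · 3^3.
Divisors of 108: 1, 2, 3, 4, 6, 9, 12, 18, 27, 36, 54, 108.
Test each divisor d:
9^1 ≡ 9 (mod 109)
9^2 ≡ 81 (mod 109)
9^3 ≡ 75 (mod 109)
9^4 ≡ 21 (mod 109)
9^6 ≡ 66 (mod 109)
9^9 ≡ 45 (mod 109)
9^12 ≡ 105 (mod 109)
9^18 ≡ 63 (mod 109)
9^27 ≡ 1 (mod 109) ✓
Hence ord(9) = 27.

27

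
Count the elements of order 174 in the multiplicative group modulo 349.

φ(349) = 349 − 1 = 348 = 2^2 · 3 · 29.
In a cyclic group of order 348, there are φ(d) elements of order d for each divisor d of 348, and zero for non-divisors.
174 = 2 · 3 · 29 divides 348, and φ(174) = 56.

56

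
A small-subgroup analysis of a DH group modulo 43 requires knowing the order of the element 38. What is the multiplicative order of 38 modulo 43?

21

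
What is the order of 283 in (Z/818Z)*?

The order of 283 must divide φ(818) = φ(2)·φ(409) = 1·408 = 408 = 2^3 · 3 · 17.
Divisors of 408: 1, 2, 3, 4, 6, 8, 12, 17, 24, 34, 51, 68, 102, 136, 204, 408.
Evaluate successive powers at the divisors of 408:
283^1 ≡ 283 (mod 818)
283^2 ≡ 743 (mod 818)
283^3 ≡ 43 (mod 818)
283^4 ≡ 717 (mod 818)
283^6 ≡ 213 (mod 818)
283^8 ≡ 385 (mod 818)
283^12 ≡ 379 (mod 818)
283^17 ≡ 635 (mod 818)
283^24 ≡ 491 (mod 818)
283^34 ≡ 769 (mod 818)
283^51 ≡ 787 (mod 818)
283^68 ≡ 765 (mod 818)
283^102 ≡ 143 (mod 818)
283^136 ≡ 355 (mod 818)
283^204 ≡ 817 (mod 818)
283^408 ≡ 1 (mod 818) ✓
Hence ord(283) = 408.

408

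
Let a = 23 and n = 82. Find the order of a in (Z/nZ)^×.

ord(23) | φ(82) = φ(2)·φ(41) = 1·40 = 40 = 2^3 · 5.
Divisors of 40: 1, 2, 4, 5, 8, 10, 20, 40.
Check 23^d mod 82 for each divisor in increasing order:
23^1 ≡ 23 (mod 82)
23^2 ≡ 37 (mod 82)
23^4 ≡ 57 (mod 82)
23^5 ≡ 81 (mod 82)
23^8 ≡ 51 (mod 82)
23^10 ≡ 1 (mod 82) ✓
Hence ord(23) = 10.

10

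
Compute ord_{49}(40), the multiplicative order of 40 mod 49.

By Lagrange's theorem, ord_49(40) divides φ(49) = φ(7^2) = 7·(7−1) = 42 = 2 · 3 · 7.
Divisors of 42: 1, 2, 3, 6, 7, 14, 21, 42.
Check 40^d mod 49 for each divisor in increasing order:
40^1 ≡ 40
40^2 ≡ 32
40^3 ≡ 6
40^6 ≡ 36
40^7 ≡ 19
40^14 ≡ 18
40^21 ≡ 48
40^42 ≡ 1
So ord_49(40) = 42.

42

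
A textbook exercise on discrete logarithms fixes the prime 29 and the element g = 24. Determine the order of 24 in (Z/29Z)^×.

By Lagrange's theorem, ord_29(24) divides φ(29) = 29 − 1 = 28 = 2^2 · 7.
Divisors of 28: 1, 2, 4, 7, 14, 28.
Evaluate successive powers at the divisors of 28:
24^1 ≡ 24
24^2 ≡ 25
24^4 ≡ 16
24^7 ≡ 1
So ord_29(24) = 7.

7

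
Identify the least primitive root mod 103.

5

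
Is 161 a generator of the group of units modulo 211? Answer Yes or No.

φ(211) = 211 − 1 = 210 = 2 · 3 · 5 · 7.
161 is a primitive root mod 211 iff 161^(φ(211)/q) ≢ 1 for every prime q | φ(211), i.e. q ∈ {2, 3, 5, 7}.
161^105 ≡ 1 (mod 211)  [q = 2: ≡ 1 ✗]
161^70 ≡ 196 (mod 211)  [q = 3: ≢ 1 ✓]
161^42 ≡ 1 (mod 211)  [q = 5: ≡ 1 ✗]
161^30 ≡ 58 (mod 211)  [q = 7: ≢ 1 ✓]
Since 161^105 ≡ 1, the order of 161 divides 105 < 210, so 161 is not a primitive root.

No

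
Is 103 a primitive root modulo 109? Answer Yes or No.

Yes

φ(109) = 109 − 1 = 108 = 2^2 · 3^3.
103 is a primitive root mod 109 iff 103^(φ(109)/q) ≢ 1 for every prime q | φ(109), i.e. q ∈ {2, 3}.
103^54 ≡ 108 (mod 109)  [q = 2: ≢ 1 ✓]
103^36 ≡ 63 (mod 109)  [q = 3: ≢ 1 ✓]
None equal 1, so ord_109(103) = 108: 103 is a primitive root.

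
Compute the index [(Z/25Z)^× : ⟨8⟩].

The order of 8 must divide φ(25) = φ(5^2) = 5·(5−1) = 20 = 2^2 · 5.
Divisors of 20: 1, 2, 4, 5, 10, 20.
Evaluate successive powers at the divisors of 20:
8^1 ≡ 8 (mod 25)
8^2 ≡ 14 (mod 25)
8^4 ≡ 21 (mod 25)
8^5 ≡ 18 (mod 25)
8^10 ≡ 24 (mod 25)
8^20 ≡ 1 (mod 25) ✓
So ord_25(8) = 20, hence |⟨8⟩| = 20.
The index is φ(25) / ord(8) = 20 / 20 = 1.

1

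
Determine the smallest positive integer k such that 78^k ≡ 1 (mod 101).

25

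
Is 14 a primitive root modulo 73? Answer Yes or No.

Yes

φ(73) = 73 − 1 = 72 = 2^3 · 3^2.
Test 14^(72/q) mod 73 for each prime factor q of 72:
14^36 ≡ 72 (mod 73)  [q = 2: ≢ 1 ✓]
14^24 ≡ 64 (mod 73)  [q = 3: ≢ 1 ✓]
All checks pass, so 14 has order 72 and is a primitive root modulo 73.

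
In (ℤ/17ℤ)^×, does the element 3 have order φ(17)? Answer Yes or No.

Yes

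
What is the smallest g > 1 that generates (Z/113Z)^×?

φ(113) = 113 − 1 = 112 = 2^4 · 7.
Test candidates g = 2, 3, … against the prime factors q ∈ {2, 7} of φ(113): g is a generator iff g^(112/q) ≢ 1 for every such q.
g = 2: 2^56 ≡ 1 — hits 1, so not a primitive root.
g = 3: 3^56 ≡ 112; 3^16 ≡ 49 — none is 1, so 3 is a primitive root.
So 3 is the smallest generator of (Z/113Z)^×.

3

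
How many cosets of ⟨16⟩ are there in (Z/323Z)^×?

16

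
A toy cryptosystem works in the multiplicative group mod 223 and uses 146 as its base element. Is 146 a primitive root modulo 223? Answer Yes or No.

φ(223) = 223 − 1 = 222 = 2 · 3 · 37.
An element g generates (Z/223Z)^× iff g^(222/q) ≢ 1 (mod 223) for each prime q ∈ {2, 3, 37}.
146^111 ≡ 1 (mod 223)  [q = 2: ≡ 1 ✗]
146^74 ≡ 39 (mod 223)  [q = 3: ≢ 1 ✓]
146^6 ≡ 28 (mod 223)  [q = 37: ≢ 1 ✓]
146^111 ≡ 1 shows ord(146) | 111, strictly less than φ(223); not a primitive root.

No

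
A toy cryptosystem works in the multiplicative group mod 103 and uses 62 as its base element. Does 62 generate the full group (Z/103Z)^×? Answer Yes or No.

Yes

φ(103) = 103 − 1 = 102 = 2 · 3 · 17.
An element g generates (Z/103Z)^× iff g^(102/q) ≢ 1 (mod 103) for each prime q ∈ {2, 3, 17}.
62^51 ≡ 102 (mod 103)  [q = 2: ≢ 1 ✓]
62^34 ≡ 46 (mod 103)  [q = 3: ≢ 1 ✓]
62^6 ≡ 93 (mod 103)  [q = 17: ≢ 1 ✓]
Every test exponent gives a nontrivial residue, hence 62 generates the full group.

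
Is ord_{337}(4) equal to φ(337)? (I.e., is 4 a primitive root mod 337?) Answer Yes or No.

φ(337) = 337 − 1 = 336 = 2^4 · 3 · 7.
Test 4^(336/q) mod 337 for each prime factor q of 336:
4^168 ≡ 1 (mod 337)  [q = 2: ≡ 1 ✗]
4^112 ≡ 208 (mod 337)  [q = 3: ≢ 1 ✓]
4^48 ≡ 52 (mod 337)  [q = 7: ≢ 1 ✓]
Since 4^168 ≡ 1, the order of 4 divides 168 < 336, so 4 is not a primitive root.

No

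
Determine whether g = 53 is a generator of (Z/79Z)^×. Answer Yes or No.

Yes

φ(79) = 79 − 1 = 78 = 2 · 3 · 13.
53 is a primitive root mod 79 iff 53^(φ(79)/q) ≢ 1 for every prime q | φ(79), i.e. q ∈ {2, 3, 13}.
53^39 ≡ 78 (mod 79)  [q = 2: ≢ 1 ✓]
53^26 ≡ 55 (mod 79)  [q = 3: ≢ 1 ✓]
53^6 ≡ 22 (mod 79)  [q = 13: ≢ 1 ✓]
None equal 1, so ord_79(53) = 78: 53 is a primitive root.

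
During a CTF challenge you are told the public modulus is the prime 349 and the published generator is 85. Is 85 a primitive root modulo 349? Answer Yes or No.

φ(349) = 349 − 1 = 348 = 2^2 · 3 · 29.
An element g generates (Z/349Z)^× iff g^(348/q) ≢ 1 (mod 349) for each prime q ∈ {2, 3, 29}.
85^174 ≡ 1 (mod 349)  [q = 2: ≡ 1 ✗]
85^116 ≡ 122 (mod 349)  [q = 3: ≢ 1 ✓]
85^12 ≡ 322 (mod 349)  [q = 29: ≢ 1 ✓]
Since 85^174 ≡ 1, the order of 85 divides 174 < 348, so 85 is not a primitive root.

No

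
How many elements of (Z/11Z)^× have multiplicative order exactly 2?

φ(11) = 11 − 1 = 10 = 2 · 5.
(Z/11Z)^× is cyclic (|G| = 10); a cyclic group of order m has exactly φ(d) elements of each order d | m, and none otherwise.
2 | 10, and φ(2) = 2 − 1 = 1.

1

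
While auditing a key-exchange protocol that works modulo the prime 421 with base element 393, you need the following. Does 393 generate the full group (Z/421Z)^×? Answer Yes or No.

No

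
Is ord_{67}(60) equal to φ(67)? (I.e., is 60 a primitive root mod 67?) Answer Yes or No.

No

φ(67) = 67 − 1 = 66 = 2 · 3 · 11.
Test 60^(66/q) mod 67 for each prime factor q of 66:
60^33 ≡ 1 (mod 67)  [q = 2: ≡ 1 ✗]
60^22 ≡ 29 (mod 67)  [q = 3: ≢ 1 ✓]
60^6 ≡ 64 (mod 67)  [q = 11: ≢ 1 ✓]
60^33 ≡ 1 shows ord(60) | 33, strictly less than φ(67); not a primitive root.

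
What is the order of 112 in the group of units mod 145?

28

By Lagrange's theorem, ord_145(112) divides φ(145) = φ(5·29) = (5−1)·(29−1) = 4·28 = 112 = 2^4 · 7.
Divisors of 112: 1, 2, 4, 7, 8, 14, 16, 28, 56, 112.
Check 112^d mod 145 for each divisor in increasing order:
112^1 ≡ 112
112^2 ≡ 74
112^4 ≡ 111
112^7 ≡ 88
112^8 ≡ 141
112^14 ≡ 59
112^16 ≡ 16
112^28 ≡ 1
The smallest such exponent is 28, so the order of 112 is 28.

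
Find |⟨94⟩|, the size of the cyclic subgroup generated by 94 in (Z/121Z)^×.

10

Since 94 ∈ (Z/121Z)^×, its order divides φ(121) = φ(11^2) = 11·(11−1) = 110 = 2 · 5 · 11.
Divisors of 110: 1, 2, 5, 10, 11, 22, 55, 110.
Test each divisor d:
94^1 ≡ 94 (mod 121)
94^2 ≡ 3 (mod 121)
94^5 ≡ 120 (mod 121)
94^10 ≡ 1 (mod 121) ✓
Therefore the multiplicative order of 94 modulo 121 is 10.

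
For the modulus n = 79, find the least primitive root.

φ(79) = 79 − 1 = 78 = 2 · 3 · 13.
Test candidates g = 2, 3, … against the prime factors q ∈ {2, 3, 13} of φ(79): g is a generator iff g^(78/q) ≢ 1 for every such q.
g = 2: 2^39 ≡ 1 — hits 1, so not a primitive root.
g = 3: 3^39 ≡ 78; 3^26 ≡ 23; 3^6 ≡ 18 — none is 1, so 3 is a primitive root.
Hence the least primitive root of 79 is 3.

3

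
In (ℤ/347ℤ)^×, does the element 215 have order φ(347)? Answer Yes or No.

Yes

φ(347) = 347 − 1 = 346 = 2 · 173.
Test 215^(346/q) mod 347 for each prime factor q of 346:
215^173 ≡ 346 (mod 347)  [q = 2: ≢ 1 ✓]
215^2 ≡ 74 (mod 347)  [q = 173: ≢ 1 ✓]
All checks pass, so 215 has order 346 and is a primitive root modulo 347.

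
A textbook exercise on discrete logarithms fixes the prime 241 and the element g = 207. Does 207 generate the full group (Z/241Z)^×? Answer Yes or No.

φ(241) = 241 − 1 = 240 = 2^4 · 3 · 5.
It suffices to check that the order of 207 is not a proper divisor of 240: compute 207^(240/q) for q ∈ {2, 3, 5}.
207^120 ≡ 240 (mod 241)  [q = 2: ≢ 1 ✓]
207^80 ≡ 15 (mod 241)  [q = 3: ≢ 1 ✓]
207^48 ≡ 91 (mod 241)  [q = 5: ≢ 1 ✓]
Every test exponent gives a nontrivial residue, hence 207 generates the full group.

Yes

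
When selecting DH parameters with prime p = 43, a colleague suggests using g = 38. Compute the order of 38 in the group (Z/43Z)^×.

Since 38 ∈ (Z/43Z)^×, its order divides φ(43) = 43 − 1 = 42 = 2 · 3 · 7.
Divisors of 42: 1, 2, 3, 6, 7, 14, 21, 42.
Evaluate successive powers at the divisors of 42:
38^1 ≡ 38
38^2 ≡ 25
38^3 ≡ 4
38^6 ≡ 16
38^7 ≡ 6
38^14 ≡ 36
38^21 ≡ 1
The smallest such exponent is 21, so the order of 38 is 21.

21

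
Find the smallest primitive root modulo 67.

2

φ(67) = 67 − 1 = 66 = 2 · 3 · 11.
g is a primitive root iff g^(66/q) ≢ 1 (mod 67) for each prime q ∈ {2, 3, 11}.
g = 2: 2^33 ≡ 66; 2^22 ≡ 37; 2^6 ≡ 64 — none is 1, so 2 is a primitive root.
The smallest primitive root modulo 67 is 2.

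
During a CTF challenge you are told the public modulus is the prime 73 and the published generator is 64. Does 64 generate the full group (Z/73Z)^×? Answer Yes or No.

No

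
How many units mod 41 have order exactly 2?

1

φ(41) = 41 − 1 = 40 = 2^3 · 5.
In a cyclic group of order 40, there are φ(d) elements of order d for each divisor d of 40, and zero for non-divisors.
2 | 40, and φ(2) = 2 − 1 = 1.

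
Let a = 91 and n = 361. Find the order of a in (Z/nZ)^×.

By Lagrange's theorem, ord_361(91) divides φ(361) = φ(19^2) = 19·(19−1) = 342 = 2 · 3^2 · 19.
Divisors of 342: 1, 2, 3, 6, 9, 18, 19, 38, 57, 114, 171, 342.
Evaluate successive powers at the divisors of 342:
91^1 ≡ 91
91^2 ≡ 339
91^3 ≡ 164
91^6 ≡ 182
91^9 ≡ 246
91^18 ≡ 229
91^19 ≡ 262
91^38 ≡ 54
91^57 ≡ 69
91^114 ≡ 68
91^171 ≡ 360
91^342 ≡ 1
Therefore the multiplicative order of 91 modulo 361 is 342.

342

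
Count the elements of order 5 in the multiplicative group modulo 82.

φ(82) = φ(2)·φ(41) = 1·40 = 40 = 2^3 · 5.
In a cyclic group of order 40, there are φ(d) elements of order d for each divisor d of 40, and zero for non-divisors.
5 | 40, and φ(5) = 5 − 1 = 4.

4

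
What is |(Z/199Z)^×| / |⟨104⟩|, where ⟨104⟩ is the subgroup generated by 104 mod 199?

2

The order of 104 must divide φ(199) = 199 − 1 = 198 = 2 · 3^2 · 11.
Divisors of 198: 1, 2, 3, 6, 9, 11, 18, 22, 33, 66, 99, 198.
Compute 104^d (mod 199) for the divisors d until we hit 1:
104^1 ≡ 104 (mod 199)
104^2 ≡ 70 (mod 199)
104^3 ≡ 116 (mod 199)
104^6 ≡ 123 (mod 199)
104^9 ≡ 139 (mod 199)
104^11 ≡ 178 (mod 199)
104^18 ≡ 18 (mod 199)
104^22 ≡ 43 (mod 199)
104^33 ≡ 92 (mod 199)
104^66 ≡ 106 (mod 199)
104^99 ≡ 1 (mod 199) ✓
Thus |⟨104⟩| = ord(104) = 99.
The index is φ(199) / ord(104) = 198 / 99 = 2.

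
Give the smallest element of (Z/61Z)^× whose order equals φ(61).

φ(61) = 61 − 1 = 60 = 2^2 · 3 · 5.
g is a primitive root iff g^(60/q) ≢ 1 (mod 61) for each prime q ∈ {2, 3, 5}.
g = 2: 2^30 ≡ 60; 2^20 ≡ 47; 2^12 ≡ 9 — none is 1, so 2 is a primitive root.
Hence the least primitive root of 61 is 2.

2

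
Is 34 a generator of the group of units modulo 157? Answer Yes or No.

Yes

φ(157) = 157 − 1 = 156 = 2^2 · 3 · 13.
Test 34^(156/q) mod 157 for each prime factor q of 156:
34^78 ≡ 156 (mod 157)  [q = 2: ≢ 1 ✓]
34^52 ≡ 12 (mod 157)  [q = 3: ≢ 1 ✓]
34^12 ≡ 93 (mod 157)  [q = 13: ≢ 1 ✓]
None equal 1, so ord_157(34) = 156: 34 is a primitive root.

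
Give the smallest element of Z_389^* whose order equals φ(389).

2

φ(389) = 389 − 1 = 388 = 2^2 · 97.
Test candidates g = 2, 3, … against the prime factors q ∈ {2, 97} of φ(389): g is a generator iff g^(388/q) ≢ 1 for every such q.
g = 2: 2^194 ≡ 388; 2^4 ≡ 16 — none is 1, so 2 is a primitive root.
So 2 is the smallest generator of (Z/389Z)^×.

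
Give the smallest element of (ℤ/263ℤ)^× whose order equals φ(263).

φ(263) = 263 − 1 = 262 = 2 · 131.
Test candidates g = 2, 3, … against the prime factors q ∈ {2, 131} of φ(263): g is a generator iff g^(262/q) ≢ 1 for every such q.
g = 2: 2^131 ≡ 1 — hits 1, so not a primitive root.
g = 3: 3^131 ≡ 1 — hits 1, so not a primitive root.
g = 4: 4^131 ≡ 1 — hits 1, so not a primitive root.
g = 5: 5^131 ≡ 262; 5^2 ≡ 25 — none is 1, so 5 is a primitive root.
Hence the least primitive root of 263 is 5.

5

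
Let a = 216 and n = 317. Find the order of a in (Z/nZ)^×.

158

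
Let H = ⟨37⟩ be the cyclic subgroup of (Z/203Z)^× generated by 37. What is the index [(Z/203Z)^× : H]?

ord(37) | φ(203) = φ(7·29) = (7−1)·(29−1) = 6·28 = 168 = 2^3 · 3 · 7.
Divisors of 168: 1, 2, 3, 4, 6, 7, 8, 12, 14, 21, 24, 28, 42, 56, 84, 168.
Check 37^d mod 203 for each divisor in increasing order:
37^1 ≡ 37 (mod 203)
37^2 ≡ 151 (mod 203)
37^3 ≡ 106 (mod 203)
37^4 ≡ 65 (mod 203)
37^6 ≡ 71 (mod 203)
37^7 ≡ 191 (mod 203)
37^8 ≡ 165 (mod 203)
37^12 ≡ 169 (mod 203)
37^14 ≡ 144 (mod 203)
37^21 ≡ 99 (mod 203)
37^24 ≡ 141 (mod 203)
37^28 ≡ 30 (mod 203)
37^42 ≡ 57 (mod 203)
37^56 ≡ 88 (mod 203)
37^84 ≡ 1 (mod 203) ✓
Thus |⟨37⟩| = ord(37) = 84.
[(Z/203Z)^× : ⟨37⟩] = 168/84 = 2.

2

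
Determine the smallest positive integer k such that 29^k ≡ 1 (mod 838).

209

ord(29) | φ(838) = φ(2)·φ(419) = 1·418 = 418 = 2 · 11 · 19.
Divisors of 418: 1, 2, 11, 19, 22, 38, 209, 418.
Check 29^d mod 838 for each divisor in increasing order:
29^1 ≡ 29 (mod 838)
29^2 ≡ 3 (mod 838)
29^11 ≡ 343 (mod 838)
29^19 ≡ 129 (mod 838)
29^22 ≡ 329 (mod 838)
29^38 ≡ 719 (mod 838)
29^209 ≡ 1 (mod 838) ✓
The smallest such exponent is 209, so the order of 29 is 209.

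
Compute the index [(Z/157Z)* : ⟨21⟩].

Since 21 ∈ (Z/157Z)^×, its order divides φ(157) = 157 − 1 = 156 = 2^2 · 3 · 13.
Divisors of 156: 1, 2, 3, 4, 6, 12, 13, 26, 39, 52, 78, 156.
Test each divisor d:
21^1 ≡ 21
21^2 ≡ 127
21^3 ≡ 155
21^4 ≡ 115
21^6 ≡ 4
21^12 ≡ 16
21^13 ≡ 22
21^26 ≡ 13
21^39 ≡ 129
21^52 ≡ 12
21^78 ≡ 156
21^156 ≡ 1
The order of 21 is 156, so the subgroup it generates has 156 elements.
[(Z/157Z)^× : ⟨21⟩] = 156/156 = 1.

1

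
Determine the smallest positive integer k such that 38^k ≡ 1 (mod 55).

Since 38 ∈ (Z/55Z)^×, its order divides φ(55) = φ(5·11) = (5−1)·(11−1) = 4·10 = 40 = 2^3 · 5.
Divisors of 40: 1, 2, 4, 5, 8, 10, 20, 40.
Evaluate successive powers at the divisors of 40:
38^1 ≡ 38 (mod 55)
38^2 ≡ 14 (mod 55)
38^4 ≡ 31 (mod 55)
38^5 ≡ 23 (mod 55)
38^8 ≡ 26 (mod 55)
38^10 ≡ 34 (mod 55)
38^20 ≡ 1 (mod 55) ✓
Therefore the multiplicative order of 38 modulo 55 is 20.

20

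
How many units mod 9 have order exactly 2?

1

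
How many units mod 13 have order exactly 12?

4

φ(13) = 13 − 1 = 12 = 2^2 · 3.
Since (Z/13Z)^× is cyclic of order 12, the number of elements of order d is φ(d) when d | 12 and 0 otherwise.
12 = 2^2 · 3 divides 12, and φ(12) = 4.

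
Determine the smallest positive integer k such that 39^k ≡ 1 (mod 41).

20

The order of 39 must divide φ(41) = 41 − 1 = 40 = 2^3 · 5.
Divisors of 40: 1, 2, 4, 5, 8, 10, 20, 40.
Check 39^d mod 41 for each divisor in increasing order:
39^1 ≡ 39 (mod 41)
39^2 ≡ 4 (mod 41)
39^4 ≡ 16 (mod 41)
39^5 ≡ 9 (mod 41)
39^8 ≡ 10 (mod 41)
39^10 ≡ 40 (mod 41)
39^20 ≡ 1 (mod 41) ✓
Hence ord(39) = 20.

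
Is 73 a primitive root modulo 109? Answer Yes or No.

No

φ(109) = 109 − 1 = 108 = 2^2 · 3^3.
It suffices to check that the order of 73 is not a proper divisor of 108: compute 73^(108/q) for q ∈ {2, 3}.
73^54 ≡ 1 (mod 109)  [q = 2: ≡ 1 ✗]
73^36 ≡ 45 (mod 109)  [q = 3: ≢ 1 ✓]
73^54 ≡ 1 shows ord(73) | 54, strictly less than φ(109); not a primitive root.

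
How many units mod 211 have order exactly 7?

6

φ(211) = 211 − 1 = 210 = 2 · 3 · 5 · 7.
In a cyclic group of order 210, there are φ(d) elements of order d for each divisor d of 210, and zero for non-divisors.
7 | 210, and φ(7) = 7 − 1 = 6.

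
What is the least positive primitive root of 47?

5

φ(47) = 47 − 1 = 46 = 2 · 23.
g is a primitive root iff g^(46/q) ≢ 1 (mod 47) for each prime q ∈ {2, 23}.
g = 2: 2^23 ≡ 1 — hits 1, so not a primitive root.
g = 3: 3^23 ≡ 1 — hits 1, so not a primitive root.
g = 4: 4^23 ≡ 1 — hits 1, so not a primitive root.
g = 5: 5^23 ≡ 46; 5^2 ≡ 25 — none is 1, so 5 is a primitive root.
So 5 is the smallest generator of (Z/47Z)^×.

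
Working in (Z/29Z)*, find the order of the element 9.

By Lagrange's theorem, ord_29(9) divides φ(29) = 29 − 1 = 28 = 2^2 · 7.
Divisors of 28: 1, 2, 4, 7, 14, 28.
Evaluate successive powers at the divisors of 28:
9^1 ≡ 9 (mod 29)
9^2 ≡ 23 (mod 29)
9^4 ≡ 7 (mod 29)
9^7 ≡ 28 (mod 29)
9^14 ≡ 1 (mod 29) ✓
Therefore the multiplicative order of 9 modulo 29 is 14.

14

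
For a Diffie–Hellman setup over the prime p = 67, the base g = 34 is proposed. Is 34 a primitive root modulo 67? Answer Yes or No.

φ(67) = 67 − 1 = 66 = 2 · 3 · 11.
It suffices to check that the order of 34 is not a proper divisor of 66: compute 34^(66/q) for q ∈ {2, 3, 11}.
34^33 ≡ 66 (mod 67)  [q = 2: ≢ 1 ✓]
34^22 ≡ 29 (mod 67)  [q = 3: ≢ 1 ✓]
34^6 ≡ 22 (mod 67)  [q = 11: ≢ 1 ✓]
All checks pass, so 34 has order 66 and is a primitive root modulo 67.

Yes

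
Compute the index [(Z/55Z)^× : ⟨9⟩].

The order of 9 must divide φ(55) = φ(5·11) = (5−1)·(11−1) = 4·10 = 40 = 2^3 · 5.
Divisors of 40: 1, 2, 4, 5, 8, 10, 20, 40.
Check 9^d mod 55 for each divisor in increasing order:
9^1 ≡ 9 (mod 55)
9^2 ≡ 26 (mod 55)
9^4 ≡ 16 (mod 55)
9^5 ≡ 34 (mod 55)
9^8 ≡ 36 (mod 55)
9^10 ≡ 1 (mod 55) ✓
The order of 9 is 10, so the subgroup it generates has 10 elements.
[(Z/55Z)^× : ⟨9⟩] = 40/10 = 4.

4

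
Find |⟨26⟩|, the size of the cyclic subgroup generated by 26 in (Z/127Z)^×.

Since 26 ∈ (Z/127Z)^×, its order divides φ(127) = 127 − 1 = 126 = 2 · 3^2 · 7.
Divisors of 126: 1, 2, 3, 6, 7, 9, 14, 18, 21, 42, 63, 126.
Compute 26^d (mod 127) for the divisors d until we hit 1:
26^1 ≡ 26 (mod 127)
26^2 ≡ 41 (mod 127)
26^3 ≡ 50 (mod 127)
26^6 ≡ 87 (mod 127)
26^7 ≡ 103 (mod 127)
26^9 ≡ 32 (mod 127)
26^14 ≡ 68 (mod 127)
26^18 ≡ 8 (mod 127)
26^21 ≡ 19 (mod 127)
26^42 ≡ 107 (mod 127)
26^63 ≡ 1 (mod 127) ✓
Hence ord(26) = 63.

63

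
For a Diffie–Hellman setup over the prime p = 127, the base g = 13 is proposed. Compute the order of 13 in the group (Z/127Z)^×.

63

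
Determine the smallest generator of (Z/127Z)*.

3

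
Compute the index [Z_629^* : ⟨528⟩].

ord(528) | φ(629) = φ(17·37) = (17−1)·(37−1) = 16·36 = 576 = 2^6 · 3^2.
Divisors of 576: 1, 2, 3, 4, 6, 8, 9, 12, 16, 18, 24, 32, 36, 48, 64, 72, 96, 144, 192, 288, 576.
Compute 528^d (mod 629) for the divisors d until we hit 1:
528^1 ≡ 528 (mod 629)
528^2 ≡ 137 (mod 629)
528^3 ≡ 1 (mod 629) ✓
The order of 528 is 3, so the subgroup it generates has 3 elements.
The index is φ(629) / ord(528) = 576 / 3 = 192.

192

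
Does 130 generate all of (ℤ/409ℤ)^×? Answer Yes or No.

Yes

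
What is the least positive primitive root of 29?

φ(29) = 29 − 1 = 28 = 2^2 · 7.
Test candidates g = 2, 3, … against the prime factors q ∈ {2, 7} of φ(29): g is a generator iff g^(28/q) ≢ 1 for every such q.
g = 2: 2^14 ≡ 28; 2^4 ≡ 16 — none is 1, so 2 is a primitive root.
The smallest primitive root modulo 29 is 2.

2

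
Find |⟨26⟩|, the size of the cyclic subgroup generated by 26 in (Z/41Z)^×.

40

ord(26) | φ(41) = 41 − 1 = 40 = 2^3 · 5.
Divisors of 40: 1, 2, 4, 5, 8, 10, 20, 40.
Check 26^d mod 41 for each divisor in increasing order:
26^1 ≡ 26 (mod 41)
26^2 ≡ 20 (mod 41)
26^4 ≡ 31 (mod 41)
26^5 ≡ 27 (mod 41)
26^8 ≡ 18 (mod 41)
26^10 ≡ 32 (mod 41)
26^20 ≡ 40 (mod 41)
26^40 ≡ 1 (mod 41) ✓
Hence ord(26) = 40.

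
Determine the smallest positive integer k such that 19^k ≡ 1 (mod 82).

By Lagrange's theorem, ord_82(19) divides φ(82) = φ(2)·φ(41) = 1·40 = 40 = 2^3 · 5.
Divisors of 40: 1, 2, 4, 5, 8, 10, 20, 40.
Check 19^d mod 82 for each divisor in increasing order:
19^1 ≡ 19 (mod 82)
19^2 ≡ 33 (mod 82)
19^4 ≡ 23 (mod 82)
19^5 ≡ 27 (mod 82)
19^8 ≡ 37 (mod 82)
19^10 ≡ 73 (mod 82)
19^20 ≡ 81 (mod 82)
19^40 ≡ 1 (mod 82) ✓
Hence ord(19) = 40.

40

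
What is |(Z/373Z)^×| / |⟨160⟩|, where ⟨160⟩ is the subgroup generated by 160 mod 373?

6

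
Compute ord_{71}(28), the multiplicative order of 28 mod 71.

Since 28 ∈ (Z/71Z)^×, its order divides φ(71) = 71 − 1 = 70 = 2 · 5 · 7.
Divisors of 70: 1, 2, 5, 7, 10, 14, 35, 70.
Compute 28^d (mod 71) for the divisors d until we hit 1:
28^1 ≡ 28
28^2 ≡ 3
28^5 ≡ 39
28^7 ≡ 46
28^10 ≡ 30
28^14 ≡ 57
28^35 ≡ 70
28^70 ≡ 1
The smallest such exponent is 70, so the order of 28 is 70.

70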